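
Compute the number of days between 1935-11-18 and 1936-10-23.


From 1935-11-18 to 1936-10-23
1935-11-18: days before November = 31 + 28 + 31 + 30 + 31 + 30 + 31 + 31 + 30 + 31 = 304 (1935 is not a leap year); day of year = 304 + 18 = 322
1936-10-23: days before October = 31 + 29 + 31 + 30 + 31 + 30 + 31 + 31 + 30 = 274 (1936 is a leap year); day of year = 274 + 23 = 297
Rest of 1935: 365 - 322 = 43
Total = 43 + 297 = 340

340 days


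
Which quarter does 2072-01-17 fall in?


Month: January (month 1)
Q1: Jan-Mar, Q2: Apr-Jun, Q3: Jul-Sep, Q4: Oct-Dec

Q1


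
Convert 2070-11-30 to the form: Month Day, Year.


ISO 2070-11-30 parses as year=2070, month=11, day=30
Month 11 -> November

November 30, 2070


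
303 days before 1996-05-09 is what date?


Start: 1996-05-09, subtract 303 days
Back 9 days from May 9 reaches April 30, 1996 -> 294 left
April 1996 has 30 days -> back to March 31, 1996 -> 264 left
March 1996 has 31 days -> back to February 29, 1996 -> 233 left
February 1996 has 29 days -> back to January 31, 1996 -> 204 left
January 1996 has 31 days -> back to December 31, 1995 -> 173 left
December 1995 has 31 days -> back to November 30, 1995 -> 142 left
November 1995 has 30 days -> back to October 31, 1995 -> 112 left
October 1995 has 31 days -> back to September 30, 1995 -> 81 left
September 1995 has 30 days -> back to August 31, 1995 -> 51 left
August 1995 has 31 days -> back to July 31, 1995 -> 20 left
July 1995: 31 - 20 = 11 -> lands on July 11

Result: 1995-07-11


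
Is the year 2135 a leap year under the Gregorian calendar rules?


Gregorian leap year rule: divisible by 4, but not by 100, unless also by 400.
2135 is not divisible by 4 -> not a leap year

No


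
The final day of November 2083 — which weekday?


November 2083 has 30 days
Anchor: Jan 1, 2083. With p = 2083 - 1 = 2082: (p + p//4 - p//100 + p//400) mod 7 = (2082 + 520 - 20 + 5) mod 7 = 2587 mod 7 = 4 -> Friday (Mon=0 ... Sun=6)
Days before November (Jan-Oct): 304; November 1 index = (4 + 304) mod 7 = 0 -> Monday
Last day offset: 30 - 1 = 29 days
Weekday index = (0 + 29) mod 7 = 1

Tuesday, November 30


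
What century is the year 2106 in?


Century = (year - 1) // 100 + 1
= (2106 - 1) // 100 + 1
= 2105 // 100 + 1
= 21 + 1

22nd century


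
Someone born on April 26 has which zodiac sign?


Date: April 26
Conventional tropical zodiac dates: Taurus from April 20 onward; Gemini starts May 21
April 26 falls within the Taurus range

Taurus


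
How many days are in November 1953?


November 1953

30 days


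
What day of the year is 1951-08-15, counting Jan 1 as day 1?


Date: August 15, 1951
Days in months 1 through 7: 212
Plus 15 days in August

Day of year: 227


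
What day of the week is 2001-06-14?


Date: June 14, 2001
Anchor: Jan 1, 2001. With p = 2001 - 1 = 2000: (p + p//4 - p//100 + p//400) mod 7 = (2000 + 500 - 20 + 5) mod 7 = 2485 mod 7 = 0 -> Monday (Mon=0 ... Sun=6)
Days before June (Jan-May): 151; offset = 151 + 14 - 1 = 164
Weekday index = (0 + 164) mod 7 = 3

Day of the week: Thursday


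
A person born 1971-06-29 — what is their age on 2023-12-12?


Birth: 1971-06-29
Reference: 2023-12-12
Year difference: 2023 - 1971 = 52

52 years old


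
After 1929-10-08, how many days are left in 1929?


Day of year: 281 of 365
Remaining = 365 - 281

84 days


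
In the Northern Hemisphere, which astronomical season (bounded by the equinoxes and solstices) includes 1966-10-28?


Date: October 28
Astronomical Autumn (approx.; exact equinox/solstice day varies by year): September 22 to December 20
October 28 falls within the Autumn window

Autumn


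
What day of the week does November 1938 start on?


Target: November 1, 1938
Anchor: Jan 1, 1938. With p = 1938 - 1 = 1937: (p + p//4 - p//100 + p//400) mod 7 = (1937 + 484 - 19 + 4) mod 7 = 2406 mod 7 = 5 -> Saturday (Mon=0 ... Sun=6)
Days before November (Jan-Oct): 304 days
Weekday index = (5 + 304) mod 7 = 1

Tuesday


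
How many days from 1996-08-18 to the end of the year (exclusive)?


Day of year: 231 of 366
Remaining = 366 - 231

135 days


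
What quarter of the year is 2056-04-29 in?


Month: April (month 4)
Q1: Jan-Mar, Q2: Apr-Jun, Q3: Jul-Sep, Q4: Oct-Dec

Q2


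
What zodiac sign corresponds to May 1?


Date: May 1
Conventional tropical zodiac dates: Taurus from April 20 onward; Gemini starts May 21
May 1 falls within the Taurus range

Taurus


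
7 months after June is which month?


June is month 6
6 + 7 = 13; wrap: 13 - 12 = 1

January


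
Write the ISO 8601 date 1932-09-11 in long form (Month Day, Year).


ISO 1932-09-11 parses as year=1932, month=09, day=11
Month 9 -> September

September 11, 1932


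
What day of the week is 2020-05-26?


Date: May 26, 2020
Anchor: Jan 1, 2020. With p = 2020 - 1 = 2019: (p + p//4 - p//100 + p//400) mod 7 = (2019 + 504 - 20 + 5) mod 7 = 2508 mod 7 = 2 -> Wednesday (Mon=0 ... Sun=6)
Days before May (Jan-Apr): 121; offset = 121 + 26 - 1 = 146
Weekday index = (2 + 146) mod 7 = 1

Day of the week: Tuesday


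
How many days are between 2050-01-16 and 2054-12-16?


From 2050-01-16 to 2054-12-16
2050-01-16: day of year = 16
2054-12-16: days before December = 31 + 28 + 31 + 30 + 31 + 30 + 31 + 31 + 30 + 31 + 30 = 334 (2054 is not a leap year); day of year = 334 + 16 = 350
Rest of 2050: 365 - 16 = 349
Full years 2051 (365), 2052 (366), 2053 (365): 1096
Total = 349 + 1096 + 350 = 1795

1795 days


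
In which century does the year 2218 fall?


Century = (year - 1) // 100 + 1
= (2218 - 1) // 100 + 1
= 2217 // 100 + 1
= 22 + 1

23rd century


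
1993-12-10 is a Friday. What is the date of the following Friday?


Current: Friday
Target: Friday
Days ahead: 7

Next Friday: 1993-12-17


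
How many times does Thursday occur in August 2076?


August 2076 has 31 days
Anchor: Jan 1, 2076. With p = 2076 - 1 = 2075: (p + p//4 - p//100 + p//400) mod 7 = (2075 + 518 - 20 + 5) mod 7 = 2578 mod 7 = 2 -> Wednesday (Mon=0 ... Sun=6)
Days before August (Jan-Jul): 213; August 1 index = (2 + 213) mod 7 = 5 -> Saturday
First Thursday is August 6
Thursdays: 6, 13, 20, 27

4 Thursdays


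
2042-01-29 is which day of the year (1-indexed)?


Date: January 29, 2042
No months before January
Plus 29 days in January

Day of year: 29


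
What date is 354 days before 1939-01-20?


Start: 1939-01-20, subtract 354 days
Back 20 days from January 20 reaches December 31, 1938 -> 334 left
December 1938 has 31 days -> back to November 30, 1938 -> 303 left
November 1938 has 30 days -> back to October 31, 1938 -> 273 left
October 1938 has 31 days -> back to September 30, 1938 -> 242 left
September 1938 has 30 days -> back to August 31, 1938 -> 212 left
August 1938 has 31 days -> back to July 31, 1938 -> 181 left
July 1938 has 31 days -> back to June 30, 1938 -> 150 left
June 1938 has 30 days -> back to May 31, 1938 -> 120 left
May 1938 has 31 days -> back to April 30, 1938 -> 89 left
April 1938 has 30 days -> back to March 31, 1938 -> 59 left
March 1938 has 31 days -> back to February 28, 1938 -> 28 left
February 1938 has 28 days -> back to January 31, 1938 -> 0 left
January 1938: 31 - 0 = 31 -> lands on January 31

Result: 1938-01-31


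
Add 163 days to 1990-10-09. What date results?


Start: 1990-10-09, add 163 days
October 1990 has 31 days: 31 - 9 = 22 days to October 31 -> 141 left
November 1990 has 30 days -> 111 left
December 1990 has 31 days -> 80 left
January 1991 has 31 days -> 49 left
February 1991 has 28 days -> 21 left
March 1991: 21 <= 31 -> lands on March 21

Result: 1991-03-21


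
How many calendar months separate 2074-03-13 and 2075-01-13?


From March 2074 to January 2075
1 year * 12 = 12 months, minus 2 months = 10

10 months


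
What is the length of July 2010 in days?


July 2010

31 days


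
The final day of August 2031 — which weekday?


August 2031 has 31 days
Anchor: Jan 1, 2031. With p = 2031 - 1 = 2030: (p + p//4 - p//100 + p//400) mod 7 = (2030 + 507 - 20 + 5) mod 7 = 2522 mod 7 = 2 -> Wednesday (Mon=0 ... Sun=6)
Days before August (Jan-Jul): 212; August 1 index = (2 + 212) mod 7 = 4 -> Friday
Last day offset: 31 - 1 = 30 days
Weekday index = (4 + 30) mod 7 = 6

Sunday, August 31


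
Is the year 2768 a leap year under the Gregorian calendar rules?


Gregorian leap year rule: divisible by 4, but not by 100, unless also by 400.
2768 is divisible by 4 but not 100 -> leap year

Yes


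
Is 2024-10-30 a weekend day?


Anchor: Jan 1, 2024. With p = 2024 - 1 = 2023: (p + p//4 - p//100 + p//400) mod 7 = (2023 + 505 - 20 + 5) mod 7 = 2513 mod 7 = 0 -> Monday (Mon=0 ... Sun=6)
Day of year: 304; offset = 303
Weekday index = (0 + 303) mod 7 = 2 -> Wednesday
Weekend days: Saturday, Sunday

No


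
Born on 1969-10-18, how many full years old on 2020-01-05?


Birth: 1969-10-18
Reference: 2020-01-05
Year difference: 2020 - 1969 = 51
Birthday not yet reached in 2020, subtract 1

50 years old


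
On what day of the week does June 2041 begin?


Target: June 1, 2041
Anchor: Jan 1, 2041. With p = 2041 - 1 = 2040: (p + p//4 - p//100 + p//400) mod 7 = (2040 + 510 - 20 + 5) mod 7 = 2535 mod 7 = 1 -> Tuesday (Mon=0 ... Sun=6)
Days before June (Jan-May): 151 days
Weekday index = (1 + 151) mod 7 = 5

Saturday


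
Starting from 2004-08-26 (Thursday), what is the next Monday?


Current: Thursday
Target: Monday
Days ahead: 4

Next Monday: 2004-08-30


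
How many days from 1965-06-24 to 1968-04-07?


From 1965-06-24 to 1968-04-07
1965-06-24: days before June = 31 + 28 + 31 + 30 + 31 = 151 (1965 is not a leap year); day of year = 151 + 24 = 175
1968-04-07: days before April = 31 + 29 + 31 = 91 (1968 is a leap year); day of year = 91 + 7 = 98
Rest of 1965: 365 - 175 = 190
Full years 1966 (365), 1967 (365): 730
Total = 190 + 730 + 98 = 1018

1018 days


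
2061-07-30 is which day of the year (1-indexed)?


Date: July 30, 2061
Days in months 1 through 6: 181
Plus 30 days in July

Day of year: 211


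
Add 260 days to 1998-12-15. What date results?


Start: 1998-12-15, add 260 days
December 1998 has 31 days: 31 - 15 = 16 days to December 31 -> 244 left
January 1999 has 31 days -> 213 left
February 1999 has 28 days -> 185 left
March 1999 has 31 days -> 154 left
April 1999 has 30 days -> 124 left
May 1999 has 31 days -> 93 left
June 1999 has 30 days -> 63 left
July 1999 has 31 days -> 32 left
August 1999 has 31 days -> 1 left
September 1999: 1 <= 30 -> lands on September 1

Result: 1999-09-01


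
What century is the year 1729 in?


Century = (year - 1) // 100 + 1
= (1729 - 1) // 100 + 1
= 1728 // 100 + 1
= 17 + 1

18th century


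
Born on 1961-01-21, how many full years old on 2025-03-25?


Birth: 1961-01-21
Reference: 2025-03-25
Year difference: 2025 - 1961 = 64

64 years old


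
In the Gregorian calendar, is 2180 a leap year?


Gregorian leap year rule: divisible by 4, but not by 100, unless also by 400.
2180 is divisible by 4 but not 100 -> leap year

Yes


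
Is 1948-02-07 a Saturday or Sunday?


Anchor: Jan 1, 1948. With p = 1948 - 1 = 1947: (p + p//4 - p//100 + p//400) mod 7 = (1947 + 486 - 19 + 4) mod 7 = 2418 mod 7 = 3 -> Thursday (Mon=0 ... Sun=6)
Day of year: 38; offset = 37
Weekday index = (3 + 37) mod 7 = 5 -> Saturday
Weekend days: Saturday, Sunday

Yes


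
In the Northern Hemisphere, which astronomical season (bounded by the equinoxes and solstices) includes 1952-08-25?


Date: August 25
Astronomical Summer (approx.; exact equinox/solstice day varies by year): June 21 to September 21
August 25 falls within the Summer window

Summer


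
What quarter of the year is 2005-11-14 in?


Month: November (month 11)
Q1: Jan-Mar, Q2: Apr-Jun, Q3: Jul-Sep, Q4: Oct-Dec

Q4


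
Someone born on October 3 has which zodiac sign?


Date: October 3
Conventional tropical zodiac dates: Libra from September 23 onward; Scorpio starts October 23
October 3 falls within the Libra range

Libra


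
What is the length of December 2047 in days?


December 2047

31 days


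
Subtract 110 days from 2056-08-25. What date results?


Start: 2056-08-25, subtract 110 days
Back 25 days from August 25 reaches July 31, 2056 -> 85 left
July 2056 has 31 days -> back to June 30, 2056 -> 54 left
June 2056 has 30 days -> back to May 31, 2056 -> 24 left
May 2056: 31 - 24 = 7 -> lands on May 7

Result: 2056-05-07


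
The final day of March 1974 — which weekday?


March 1974 has 31 days
Anchor: Jan 1, 1974. With p = 1974 - 1 = 1973: (p + p//4 - p//100 + p//400) mod 7 = (1973 + 493 - 19 + 4) mod 7 = 2451 mod 7 = 1 -> Tuesday (Mon=0 ... Sun=6)
Days before March (Jan-Feb): 59; March 1 index = (1 + 59) mod 7 = 4 -> Friday
Last day offset: 31 - 1 = 30 days
Weekday index = (4 + 30) mod 7 = 6

Sunday, March 31


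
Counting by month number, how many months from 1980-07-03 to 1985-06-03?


From July 1980 to June 1985
5 years * 12 = 60 months, minus 1 month = 59

59 months


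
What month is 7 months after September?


September is month 9
9 + 7 = 16; wrap: 16 - 12 = 4

April


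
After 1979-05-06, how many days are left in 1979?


Day of year: 126 of 365
Remaining = 365 - 126

239 days


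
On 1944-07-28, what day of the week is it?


Date: July 28, 1944
Anchor: Jan 1, 1944. With p = 1944 - 1 = 1943: (p + p//4 - p//100 + p//400) mod 7 = (1943 + 485 - 19 + 4) mod 7 = 2413 mod 7 = 5 -> Saturday (Mon=0 ... Sun=6)
Days before July (Jan-Jun): 182; offset = 182 + 28 - 1 = 209
Weekday index = (5 + 209) mod 7 = 4

Day of the week: Friday


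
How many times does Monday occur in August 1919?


August 1919 has 31 days
Anchor: Jan 1, 1919. With p = 1919 - 1 = 1918: (p + p//4 - p//100 + p//400) mod 7 = (1918 + 479 - 19 + 4) mod 7 = 2382 mod 7 = 2 -> Wednesday (Mon=0 ... Sun=6)
Days before August (Jan-Jul): 212; August 1 index = (2 + 212) mod 7 = 4 -> Friday
First Monday is August 4
Mondays: 4, 11, 18, 25

4 Mondays


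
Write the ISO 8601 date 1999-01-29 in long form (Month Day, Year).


ISO 1999-01-29 parses as year=1999, month=01, day=29
Month 1 -> January

January 29, 1999


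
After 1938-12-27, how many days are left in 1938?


Day of year: 361 of 365
Remaining = 365 - 361

4 days


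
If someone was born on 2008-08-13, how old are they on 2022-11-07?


Birth: 2008-08-13
Reference: 2022-11-07
Year difference: 2022 - 2008 = 14

14 years old


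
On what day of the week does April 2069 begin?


Target: April 1, 2069
Anchor: Jan 1, 2069. With p = 2069 - 1 = 2068: (p + p//4 - p//100 + p//400) mod 7 = (2068 + 517 - 20 + 5) mod 7 = 2570 mod 7 = 1 -> Tuesday (Mon=0 ... Sun=6)
Days before April (Jan-Mar): 90 days
Weekday index = (1 + 90) mod 7 = 0

Monday


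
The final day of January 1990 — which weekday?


January 1990 has 31 days
Anchor: Jan 1, 1990. With p = 1990 - 1 = 1989: (p + p//4 - p//100 + p//400) mod 7 = (1989 + 497 - 19 + 4) mod 7 = 2471 mod 7 = 0 -> Monday (Mon=0 ... Sun=6)
January 1 is the anchor itself -> Monday
Last day offset: 31 - 1 = 30 days
Weekday index = (0 + 30) mod 7 = 2

Wednesday, January 31


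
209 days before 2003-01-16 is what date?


Start: 2003-01-16, subtract 209 days
Back 16 days from January 16 reaches December 31, 2002 -> 193 left
December 2002 has 31 days -> back to November 30, 2002 -> 162 left
November 2002 has 30 days -> back to October 31, 2002 -> 132 left
October 2002 has 31 days -> back to September 30, 2002 -> 101 left
September 2002 has 30 days -> back to August 31, 2002 -> 71 left
August 2002 has 31 days -> back to July 31, 2002 -> 40 left
July 2002 has 31 days -> back to June 30, 2002 -> 9 left
June 2002: 30 - 9 = 21 -> lands on June 21

Result: 2002-06-21


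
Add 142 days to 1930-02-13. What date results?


Start: 1930-02-13, add 142 days
February 1930 has 28 days: 28 - 13 = 15 days to February 28 -> 127 left
March 1930 has 31 days -> 96 left
April 1930 has 30 days -> 66 left
May 1930 has 31 days -> 35 left
June 1930 has 30 days -> 5 left
July 1930: 5 <= 31 -> lands on July 5

Result: 1930-07-05


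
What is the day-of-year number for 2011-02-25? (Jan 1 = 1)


Date: February 25, 2011
Days in months 1 through 1: 31
Plus 25 days in February

Day of year: 56


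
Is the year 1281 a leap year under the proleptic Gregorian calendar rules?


Gregorian leap year rule: divisible by 4, but not by 100, unless also by 400.
1281 is not divisible by 4 -> not a leap year

No


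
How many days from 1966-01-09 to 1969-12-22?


From 1966-01-09 to 1969-12-22
1966-01-09: day of year = 9
1969-12-22: days before December = 31 + 28 + 31 + 30 + 31 + 30 + 31 + 31 + 30 + 31 + 30 = 334 (1969 is not a leap year); day of year = 334 + 22 = 356
Rest of 1966: 365 - 9 = 356
Full years 1967 (365), 1968 (366): 731
Total = 356 + 731 + 356 = 1443

1443 days


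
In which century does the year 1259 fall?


Century = (year - 1) // 100 + 1
= (1259 - 1) // 100 + 1
= 1258 // 100 + 1
= 12 + 1

13th century


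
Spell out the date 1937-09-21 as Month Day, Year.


ISO 1937-09-21 parses as year=1937, month=09, day=21
Month 9 -> September

September 21, 1937


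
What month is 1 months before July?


July is month 7
7 - 1 = 6

June


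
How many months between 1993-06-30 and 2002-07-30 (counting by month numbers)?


From June 1993 to July 2002
9 years * 12 = 108 months, plus 1 month = 109

109 months


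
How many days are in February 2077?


February 2077 (leap year: no)

28 days


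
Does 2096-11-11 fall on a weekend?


Anchor: Jan 1, 2096. With p = 2096 - 1 = 2095: (p + p//4 - p//100 + p//400) mod 7 = (2095 + 523 - 20 + 5) mod 7 = 2603 mod 7 = 6 -> Sunday (Mon=0 ... Sun=6)
Day of year: 316; offset = 315
Weekday index = (6 + 315) mod 7 = 6 -> Sunday
Weekend days: Saturday, Sunday

Yes


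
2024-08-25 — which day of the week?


Date: August 25, 2024
Anchor: Jan 1, 2024. With p = 2024 - 1 = 2023: (p + p//4 - p//100 + p//400) mod 7 = (2023 + 505 - 20 + 5) mod 7 = 2513 mod 7 = 0 -> Monday (Mon=0 ... Sun=6)
Days before August (Jan-Jul): 213; offset = 213 + 25 - 1 = 237
Weekday index = (0 + 237) mod 7 = 6

Day of the week: Sunday


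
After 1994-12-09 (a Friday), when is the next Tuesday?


Current: Friday
Target: Tuesday
Days ahead: 4

Next Tuesday: 1994-12-13


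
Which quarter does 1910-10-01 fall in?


Month: October (month 10)
Q1: Jan-Mar, Q2: Apr-Jun, Q3: Jul-Sep, Q4: Oct-Dec

Q4


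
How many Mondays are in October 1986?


October 1986 has 31 days
Anchor: Jan 1, 1986. With p = 1986 - 1 = 1985: (p + p//4 - p//100 + p//400) mod 7 = (1985 + 496 - 19 + 4) mod 7 = 2466 mod 7 = 2 -> Wednesday (Mon=0 ... Sun=6)
Days before October (Jan-Sep): 273; October 1 index = (2 + 273) mod 7 = 2 -> Wednesday
First Monday is October 6
Mondays: 6, 13, 20, 27

4 Mondays


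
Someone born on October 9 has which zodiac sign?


Date: October 9
Conventional tropical zodiac dates: Libra from September 23 onward; Scorpio starts October 23
October 9 falls within the Libra range

Libra


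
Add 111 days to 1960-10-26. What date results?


Start: 1960-10-26, add 111 days
October 1960 has 31 days: 31 - 26 = 5 days to October 31 -> 106 left
November 1960 has 30 days -> 76 left
December 1960 has 31 days -> 45 left
January 1961 has 31 days -> 14 left
February 1961: 14 <= 28 -> lands on February 14

Result: 1961-02-14


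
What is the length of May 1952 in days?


May 1952

31 days


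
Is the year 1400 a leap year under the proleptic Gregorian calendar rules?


Gregorian leap year rule: divisible by 4, but not by 100, unless also by 400.
1400 is divisible by 100 but not 400 -> not a leap year

No


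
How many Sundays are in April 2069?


April 2069 has 30 days
Anchor: Jan 1, 2069. With p = 2069 - 1 = 2068: (p + p//4 - p//100 + p//400) mod 7 = (2068 + 517 - 20 + 5) mod 7 = 2570 mod 7 = 1 -> Tuesday (Mon=0 ... Sun=6)
Days before April (Jan-Mar): 90; April 1 index = (1 + 90) mod 7 = 0 -> Monday
First Sunday is April 7
Sundays: 7, 14, 21, 28

4 Sundays


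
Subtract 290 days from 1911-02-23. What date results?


Start: 1911-02-23, subtract 290 days
Back 23 days from February 23 reaches January 31, 1911 -> 267 left
January 1911 has 31 days -> back to December 31, 1910 -> 236 left
December 1910 has 31 days -> back to November 30, 1910 -> 205 left
November 1910 has 30 days -> back to October 31, 1910 -> 175 left
October 1910 has 31 days -> back to September 30, 1910 -> 144 left
September 1910 has 30 days -> back to August 31, 1910 -> 114 left
August 1910 has 31 days -> back to July 31, 1910 -> 83 left
July 1910 has 31 days -> back to June 30, 1910 -> 52 left
June 1910 has 30 days -> back to May 31, 1910 -> 22 left
May 1910: 31 - 22 = 9 -> lands on May 9

Result: 1910-05-09


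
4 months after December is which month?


December is month 12
12 + 4 = 16; wrap: 16 - 12 = 4

April


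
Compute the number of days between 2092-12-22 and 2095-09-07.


From 2092-12-22 to 2095-09-07
2092-12-22: days before December = 31 + 29 + 31 + 30 + 31 + 30 + 31 + 31 + 30 + 31 + 30 = 335 (2092 is a leap year); day of year = 335 + 22 = 357
2095-09-07: days before September = 31 + 28 + 31 + 30 + 31 + 30 + 31 + 31 = 243 (2095 is not a leap year); day of year = 243 + 7 = 250
Rest of 2092: 366 - 357 = 9
Full years 2093 (365), 2094 (365): 730
Total = 9 + 730 + 250 = 989

989 days


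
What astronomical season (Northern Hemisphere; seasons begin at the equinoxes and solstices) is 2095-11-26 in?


Date: November 26
Astronomical Autumn (approx.; exact equinox/solstice day varies by year): September 22 to December 20
November 26 falls within the Autumn window

Autumn


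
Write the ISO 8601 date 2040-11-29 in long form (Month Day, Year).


ISO 2040-11-29 parses as year=2040, month=11, day=29
Month 11 -> November

November 29, 2040


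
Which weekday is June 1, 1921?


Target: June 1, 1921
Anchor: Jan 1, 1921. With p = 1921 - 1 = 1920: (p + p//4 - p//100 + p//400) mod 7 = (1920 + 480 - 19 + 4) mod 7 = 2385 mod 7 = 5 -> Saturday (Mon=0 ... Sun=6)
Days before June (Jan-May): 151 days
Weekday index = (5 + 151) mod 7 = 2

Wednesday


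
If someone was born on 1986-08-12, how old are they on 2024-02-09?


Birth: 1986-08-12
Reference: 2024-02-09
Year difference: 2024 - 1986 = 38
Birthday not yet reached in 2024, subtract 1

37 years old


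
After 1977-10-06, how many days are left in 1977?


Day of year: 279 of 365
Remaining = 365 - 279

86 days


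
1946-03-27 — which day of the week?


Date: March 27, 1946
Anchor: Jan 1, 1946. With p = 1946 - 1 = 1945: (p + p//4 - p//100 + p//400) mod 7 = (1945 + 486 - 19 + 4) mod 7 = 2416 mod 7 = 1 -> Tuesday (Mon=0 ... Sun=6)
Days before March (Jan-Feb): 59; offset = 59 + 27 - 1 = 85
Weekday index = (1 + 85) mod 7 = 2

Day of the week: Wednesday


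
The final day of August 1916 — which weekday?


August 1916 has 31 days
Anchor: Jan 1, 1916. With p = 1916 - 1 = 1915: (p + p//4 - p//100 + p//400) mod 7 = (1915 + 478 - 19 + 4) mod 7 = 2378 mod 7 = 5 -> Saturday (Mon=0 ... Sun=6)
Days before August (Jan-Jul): 213; August 1 index = (5 + 213) mod 7 = 1 -> Tuesday
Last day offset: 31 - 1 = 30 days
Weekday index = (1 + 30) mod 7 = 3

Thursday, August 31


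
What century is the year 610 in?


Century = (year - 1) // 100 + 1
= (610 - 1) // 100 + 1
= 609 // 100 + 1
= 6 + 1

7th century


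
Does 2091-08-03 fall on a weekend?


Anchor: Jan 1, 2091. With p = 2091 - 1 = 2090: (p + p//4 - p//100 + p//400) mod 7 = (2090 + 522 - 20 + 5) mod 7 = 2597 mod 7 = 0 -> Monday (Mon=0 ... Sun=6)
Day of year: 215; offset = 214
Weekday index = (0 + 214) mod 7 = 4 -> Friday
Weekend days: Saturday, Sunday

No


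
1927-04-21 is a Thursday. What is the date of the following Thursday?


Current: Thursday
Target: Thursday
Days ahead: 7

Next Thursday: 1927-04-28


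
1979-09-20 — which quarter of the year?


Month: September (month 9)
Q1: Jan-Mar, Q2: Apr-Jun, Q3: Jul-Sep, Q4: Oct-Dec

Q3


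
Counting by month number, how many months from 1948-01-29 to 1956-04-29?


From January 1948 to April 1956
8 years * 12 = 96 months, plus 3 months = 99

99 months


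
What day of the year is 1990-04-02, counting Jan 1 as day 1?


Date: April 2, 1990
Days in months 1 through 3: 90
Plus 2 days in April

Day of year: 92


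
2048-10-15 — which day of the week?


Date: October 15, 2048
Anchor: Jan 1, 2048. With p = 2048 - 1 = 2047: (p + p//4 - p//100 + p//400) mod 7 = (2047 + 511 - 20 + 5) mod 7 = 2543 mod 7 = 2 -> Wednesday (Mon=0 ... Sun=6)
Days before October (Jan-Sep): 274; offset = 274 + 15 - 1 = 288
Weekday index = (2 + 288) mod 7 = 3

Day of the week: Thursday


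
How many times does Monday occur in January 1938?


January 1938 has 31 days
Anchor: Jan 1, 1938. With p = 1938 - 1 = 1937: (p + p//4 - p//100 + p//400) mod 7 = (1937 + 484 - 19 + 4) mod 7 = 2406 mod 7 = 5 -> Saturday (Mon=0 ... Sun=6)
January 1 is the anchor itself -> Saturday
First Monday is January 3
Mondays: 3, 10, 17, 24, 31

5 Mondays


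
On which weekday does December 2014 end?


December 2014 has 31 days
Anchor: Jan 1, 2014. With p = 2014 - 1 = 2013: (p + p//4 - p//100 + p//400) mod 7 = (2013 + 503 - 20 + 5) mod 7 = 2501 mod 7 = 2 -> Wednesday (Mon=0 ... Sun=6)
Days before December (Jan-Nov): 334; December 1 index = (2 + 334) mod 7 = 0 -> Monday
Last day offset: 31 - 1 = 30 days
Weekday index = (0 + 30) mod 7 = 2

Wednesday, December 31


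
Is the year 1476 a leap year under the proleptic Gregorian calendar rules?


Gregorian leap year rule: divisible by 4, but not by 100, unless also by 400.
1476 is divisible by 4 but not 100 -> leap year

Yes


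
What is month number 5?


Month 5 of 12

May


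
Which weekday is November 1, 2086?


Target: November 1, 2086
Anchor: Jan 1, 2086. With p = 2086 - 1 = 2085: (p + p//4 - p//100 + p//400) mod 7 = (2085 + 521 - 20 + 5) mod 7 = 2591 mod 7 = 1 -> Tuesday (Mon=0 ... Sun=6)
Days before November (Jan-Oct): 304 days
Weekday index = (1 + 304) mod 7 = 4

Friday


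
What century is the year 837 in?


Century = (year - 1) // 100 + 1
= (837 - 1) // 100 + 1
= 836 // 100 + 1
= 8 + 1

9th century


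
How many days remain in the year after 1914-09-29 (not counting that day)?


Day of year: 272 of 365
Remaining = 365 - 272

93 days


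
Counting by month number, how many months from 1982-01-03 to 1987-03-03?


From January 1982 to March 1987
5 years * 12 = 60 months, plus 2 months = 62

62 months


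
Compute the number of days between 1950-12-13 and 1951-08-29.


From 1950-12-13 to 1951-08-29
1950-12-13: days before December = 31 + 28 + 31 + 30 + 31 + 30 + 31 + 31 + 30 + 31 + 30 = 334 (1950 is not a leap year); day of year = 334 + 13 = 347
1951-08-29: days before August = 31 + 28 + 31 + 30 + 31 + 30 + 31 = 212 (1951 is not a leap year); day of year = 212 + 29 = 241
Rest of 1950: 365 - 347 = 18
Total = 18 + 241 = 259

259 days


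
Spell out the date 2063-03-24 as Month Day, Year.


ISO 2063-03-24 parses as year=2063, month=03, day=24
Month 3 -> March

March 24, 2063


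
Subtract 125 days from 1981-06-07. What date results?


Start: 1981-06-07, subtract 125 days
Back 7 days from June 7 reaches May 31, 1981 -> 118 left
May 1981 has 31 days -> back to April 30, 1981 -> 87 left
April 1981 has 30 days -> back to March 31, 1981 -> 57 left
March 1981 has 31 days -> back to February 28, 1981 -> 26 left
February 1981: 28 - 26 = 2 -> lands on February 2

Result: 1981-02-02


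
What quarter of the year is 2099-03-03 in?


Month: March (month 3)
Q1: Jan-Mar, Q2: Apr-Jun, Q3: Jul-Sep, Q4: Oct-Dec

Q1


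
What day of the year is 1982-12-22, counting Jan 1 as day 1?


Date: December 22, 1982
Days in months 1 through 11: 334
Plus 22 days in December

Day of year: 356


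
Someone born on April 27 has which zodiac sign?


Date: April 27
Conventional tropical zodiac dates: Taurus from April 20 onward; Gemini starts May 21
April 27 falls within the Taurus range

Taurus


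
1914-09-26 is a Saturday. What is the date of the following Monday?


Current: Saturday
Target: Monday
Days ahead: 2

Next Monday: 1914-09-28


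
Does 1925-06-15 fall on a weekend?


Anchor: Jan 1, 1925. With p = 1925 - 1 = 1924: (p + p//4 - p//100 + p//400) mod 7 = (1924 + 481 - 19 + 4) mod 7 = 2390 mod 7 = 3 -> Thursday (Mon=0 ... Sun=6)
Day of year: 166; offset = 165
Weekday index = (3 + 165) mod 7 = 0 -> Monday
Weekend days: Saturday, Sunday

No


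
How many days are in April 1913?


April 1913

30 days


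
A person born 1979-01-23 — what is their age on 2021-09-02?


Birth: 1979-01-23
Reference: 2021-09-02
Year difference: 2021 - 1979 = 42

42 years old


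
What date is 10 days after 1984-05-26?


Start: 1984-05-26, add 10 days
May 1984 has 31 days: 31 - 26 = 5 days to May 31 -> 5 left
June 1984: 5 <= 30 -> lands on June 5

Result: 1984-06-05


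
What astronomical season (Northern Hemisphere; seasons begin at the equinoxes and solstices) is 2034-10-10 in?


Date: October 10
Astronomical Autumn (approx.; exact equinox/solstice day varies by year): September 22 to December 20
October 10 falls within the Autumn window

Autumn


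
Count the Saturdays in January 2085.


January 2085 has 31 days
Anchor: Jan 1, 2085. With p = 2085 - 1 = 2084: (p + p//4 - p//100 + p//400) mod 7 = (2084 + 521 - 20 + 5) mod 7 = 2590 mod 7 = 0 -> Monday (Mon=0 ... Sun=6)
January 1 is the anchor itself -> Monday
First Saturday is January 6
Saturdays: 6, 13, 20, 27

4 Saturdays


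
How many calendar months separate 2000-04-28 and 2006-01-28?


From April 2000 to January 2006
6 years * 12 = 72 months, minus 3 months = 69

69 months


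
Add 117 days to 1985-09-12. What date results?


Start: 1985-09-12, add 117 days
September 1985 has 30 days: 30 - 12 = 18 days to September 30 -> 99 left
October 1985 has 31 days -> 68 left
November 1985 has 30 days -> 38 left
December 1985 has 31 days -> 7 left
January 1986: 7 <= 31 -> lands on January 7

Result: 1986-01-07


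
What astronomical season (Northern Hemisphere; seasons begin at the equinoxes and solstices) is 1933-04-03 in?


Date: April 3
Astronomical Spring (approx.; exact equinox/solstice day varies by year): March 20 to June 20
April 3 falls within the Spring window

Spring


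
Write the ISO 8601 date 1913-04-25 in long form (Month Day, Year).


ISO 1913-04-25 parses as year=1913, month=04, day=25
Month 4 -> April

April 25, 1913


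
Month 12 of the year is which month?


Month 12 of 12

December


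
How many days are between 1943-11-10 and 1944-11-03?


From 1943-11-10 to 1944-11-03
1943-11-10: days before November = 31 + 28 + 31 + 30 + 31 + 30 + 31 + 31 + 30 + 31 = 304 (1943 is not a leap year); day of year = 304 + 10 = 314
1944-11-03: days before November = 31 + 29 + 31 + 30 + 31 + 30 + 31 + 31 + 30 + 31 = 305 (1944 is a leap year); day of year = 305 + 3 = 308
Rest of 1943: 365 - 314 = 51
Total = 51 + 308 = 359

359 days


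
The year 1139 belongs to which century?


Century = (year - 1) // 100 + 1
= (1139 - 1) // 100 + 1
= 1138 // 100 + 1
= 11 + 1

12th century


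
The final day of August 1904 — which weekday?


August 1904 has 31 days
Anchor: Jan 1, 1904. With p = 1904 - 1 = 1903: (p + p//4 - p//100 + p//400) mod 7 = (1903 + 475 - 19 + 4) mod 7 = 2363 mod 7 = 4 -> Friday (Mon=0 ... Sun=6)
Days before August (Jan-Jul): 213; August 1 index = (4 + 213) mod 7 = 0 -> Monday
Last day offset: 31 - 1 = 30 days
Weekday index = (0 + 30) mod 7 = 2

Wednesday, August 31


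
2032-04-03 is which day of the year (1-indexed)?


Date: April 3, 2032
Days in months 1 through 3: 91
Plus 3 days in April

Day of year: 94


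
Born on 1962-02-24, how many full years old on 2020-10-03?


Birth: 1962-02-24
Reference: 2020-10-03
Year difference: 2020 - 1962 = 58

58 years old


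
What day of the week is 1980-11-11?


Date: November 11, 1980
Anchor: Jan 1, 1980. With p = 1980 - 1 = 1979: (p + p//4 - p//100 + p//400) mod 7 = (1979 + 494 - 19 + 4) mod 7 = 2458 mod 7 = 1 -> Tuesday (Mon=0 ... Sun=6)
Days before November (Jan-Oct): 305; offset = 305 + 11 - 1 = 315
Weekday index = (1 + 315) mod 7 = 1

Day of the week: Tuesday


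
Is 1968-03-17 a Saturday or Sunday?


Anchor: Jan 1, 1968. With p = 1968 - 1 = 1967: (p + p//4 - p//100 + p//400) mod 7 = (1967 + 491 - 19 + 4) mod 7 = 2443 mod 7 = 0 -> Monday (Mon=0 ... Sun=6)
Day of year: 77; offset = 76
Weekday index = (0 + 76) mod 7 = 6 -> Sunday
Weekend days: Saturday, Sunday

Yes


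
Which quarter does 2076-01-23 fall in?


Month: January (month 1)
Q1: Jan-Mar, Q2: Apr-Jun, Q3: Jul-Sep, Q4: Oct-Dec

Q1


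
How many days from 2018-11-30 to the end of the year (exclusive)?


Day of year: 334 of 365
Remaining = 365 - 334

31 days


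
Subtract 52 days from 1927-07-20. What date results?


Start: 1927-07-20, subtract 52 days
Back 20 days from July 20 reaches June 30, 1927 -> 32 left
June 1927 has 30 days -> back to May 31, 1927 -> 2 left
May 1927: 31 - 2 = 29 -> lands on May 29

Result: 1927-05-29


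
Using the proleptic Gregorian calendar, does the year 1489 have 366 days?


Gregorian leap year rule: divisible by 4, but not by 100, unless also by 400.
1489 is not divisible by 4 -> not a leap year

No


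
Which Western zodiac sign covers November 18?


Date: November 18
Conventional tropical zodiac dates: Scorpio from October 23 onward; Sagittarius starts November 22
November 18 falls within the Scorpio range

Scorpio


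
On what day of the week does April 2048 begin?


Target: April 1, 2048
Anchor: Jan 1, 2048. With p = 2048 - 1 = 2047: (p + p//4 - p//100 + p//400) mod 7 = (2047 + 511 - 20 + 5) mod 7 = 2543 mod 7 = 2 -> Wednesday (Mon=0 ... Sun=6)
Days before April (Jan-Mar): 91 days
Weekday index = (2 + 91) mod 7 = 2

Wednesday


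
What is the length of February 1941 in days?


February 1941 (leap year: no)

28 days


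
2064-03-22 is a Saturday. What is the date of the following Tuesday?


Current: Saturday
Target: Tuesday
Days ahead: 3

Next Tuesday: 2064-03-25


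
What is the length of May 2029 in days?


May 2029

31 days


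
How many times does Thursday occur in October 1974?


October 1974 has 31 days
Anchor: Jan 1, 1974. With p = 1974 - 1 = 1973: (p + p//4 - p//100 + p//400) mod 7 = (1973 + 493 - 19 + 4) mod 7 = 2451 mod 7 = 1 -> Tuesday (Mon=0 ... Sun=6)
Days before October (Jan-Sep): 273; October 1 index = (1 + 273) mod 7 = 1 -> Tuesday
First Thursday is October 3
Thursdays: 3, 10, 17, 24, 31

5 Thursdays


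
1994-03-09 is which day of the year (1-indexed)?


Date: March 9, 1994
Days in months 1 through 2: 59
Plus 9 days in March

Day of year: 68


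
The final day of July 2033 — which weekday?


July 2033 has 31 days
Anchor: Jan 1, 2033. With p = 2033 - 1 = 2032: (p + p//4 - p//100 + p//400) mod 7 = (2032 + 508 - 20 + 5) mod 7 = 2525 mod 7 = 5 -> Saturday (Mon=0 ... Sun=6)
Days before July (Jan-Jun): 181; July 1 index = (5 + 181) mod 7 = 4 -> Friday
Last day offset: 31 - 1 = 30 days
Weekday index = (4 + 30) mod 7 = 6

Sunday, July 31


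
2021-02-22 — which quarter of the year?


Month: February (month 2)
Q1: Jan-Mar, Q2: Apr-Jun, Q3: Jul-Sep, Q4: Oct-Dec

Q1


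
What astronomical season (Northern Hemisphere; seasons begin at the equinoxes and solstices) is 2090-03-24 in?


Date: March 24
Astronomical Spring (approx.; exact equinox/solstice day varies by year): March 20 to June 20
March 24 falls within the Spring window

Spring


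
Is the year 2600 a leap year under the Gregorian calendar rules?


Gregorian leap year rule: divisible by 4, but not by 100, unless also by 400.
2600 is divisible by 100 but not 400 -> not a leap year

No


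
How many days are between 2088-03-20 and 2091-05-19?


From 2088-03-20 to 2091-05-19
2088-03-20: days before March = 31 + 29 = 60 (2088 is a leap year); day of year = 60 + 20 = 80
2091-05-19: days before May = 31 + 28 + 31 + 30 = 120 (2091 is not a leap year); day of year = 120 + 19 = 139
Rest of 2088: 366 - 80 = 286
Full years 2089 (365), 2090 (365): 730
Total = 286 + 730 + 139 = 1155

1155 days


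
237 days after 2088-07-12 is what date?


Start: 2088-07-12, add 237 days
July 2088 has 31 days: 31 - 12 = 19 days to July 31 -> 218 left
August 2088 has 31 days -> 187 left
September 2088 has 30 days -> 157 left
October 2088 has 31 days -> 126 left
November 2088 has 30 days -> 96 left
December 2088 has 31 days -> 65 left
January 2089 has 31 days -> 34 left
February 2089 has 28 days -> 6 left
March 2089: 6 <= 31 -> lands on March 6

Result: 2089-03-06


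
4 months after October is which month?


October is month 10
10 + 4 = 14; wrap: 14 - 12 = 2

February


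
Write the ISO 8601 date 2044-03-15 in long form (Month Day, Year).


ISO 2044-03-15 parses as year=2044, month=03, day=15
Month 3 -> March

March 15, 2044


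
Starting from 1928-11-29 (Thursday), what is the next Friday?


Current: Thursday
Target: Friday
Days ahead: 1

Next Friday: 1928-11-30


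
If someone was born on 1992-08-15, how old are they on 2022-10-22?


Birth: 1992-08-15
Reference: 2022-10-22
Year difference: 2022 - 1992 = 30

30 years old


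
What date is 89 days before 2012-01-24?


Start: 2012-01-24, subtract 89 days
Back 24 days from January 24 reaches December 31, 2011 -> 65 left
December 2011 has 31 days -> back to November 30, 2011 -> 34 left
November 2011 has 30 days -> back to October 31, 2011 -> 4 left
October 2011: 31 - 4 = 27 -> lands on October 27

Result: 2011-10-27


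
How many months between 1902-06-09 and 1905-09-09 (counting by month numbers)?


From June 1902 to September 1905
3 years * 12 = 36 months, plus 3 months = 39

39 months


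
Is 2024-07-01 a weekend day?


Anchor: Jan 1, 2024. With p = 2024 - 1 = 2023: (p + p//4 - p//100 + p//400) mod 7 = (2023 + 505 - 20 + 5) mod 7 = 2513 mod 7 = 0 -> Monday (Mon=0 ... Sun=6)
Day of year: 183; offset = 182
Weekday index = (0 + 182) mod 7 = 0 -> Monday
Weekend days: Saturday, Sunday

No


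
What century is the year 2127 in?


Century = (year - 1) // 100 + 1
= (2127 - 1) // 100 + 1
= 2126 // 100 + 1
= 21 + 1

22nd century


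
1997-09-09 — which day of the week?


Date: September 9, 1997
Anchor: Jan 1, 1997. With p = 1997 - 1 = 1996: (p + p//4 - p//100 + p//400) mod 7 = (1996 + 499 - 19 + 4) mod 7 = 2480 mod 7 = 2 -> Wednesday (Mon=0 ... Sun=6)
Days before September (Jan-Aug): 243; offset = 243 + 9 - 1 = 251
Weekday index = (2 + 251) mod 7 = 1

Day of the week: Tuesday


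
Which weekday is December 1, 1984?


Target: December 1, 1984
Anchor: Jan 1, 1984. With p = 1984 - 1 = 1983: (p + p//4 - p//100 + p//400) mod 7 = (1983 + 495 - 19 + 4) mod 7 = 2463 mod 7 = 6 -> Sunday (Mon=0 ... Sun=6)
Days before December (Jan-Nov): 335 days
Weekday index = (6 + 335) mod 7 = 5

Saturday


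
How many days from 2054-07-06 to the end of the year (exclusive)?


Day of year: 187 of 365
Remaining = 365 - 187

178 days


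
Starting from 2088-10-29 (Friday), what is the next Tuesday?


Current: Friday
Target: Tuesday
Days ahead: 4

Next Tuesday: 2088-11-02


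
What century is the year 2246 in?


Century = (year - 1) // 100 + 1
= (2246 - 1) // 100 + 1
= 2245 // 100 + 1
= 22 + 1

23rd century


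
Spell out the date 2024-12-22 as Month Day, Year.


ISO 2024-12-22 parses as year=2024, month=12, day=22
Month 12 -> December

December 22, 2024


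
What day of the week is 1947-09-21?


Date: September 21, 1947
Anchor: Jan 1, 1947. With p = 1947 - 1 = 1946: (p + p//4 - p//100 + p//400) mod 7 = (1946 + 486 - 19 + 4) mod 7 = 2417 mod 7 = 2 -> Wednesday (Mon=0 ... Sun=6)
Days before September (Jan-Aug): 243; offset = 243 + 21 - 1 = 263
Weekday index = (2 + 263) mod 7 = 6

Day of the week: Sunday
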